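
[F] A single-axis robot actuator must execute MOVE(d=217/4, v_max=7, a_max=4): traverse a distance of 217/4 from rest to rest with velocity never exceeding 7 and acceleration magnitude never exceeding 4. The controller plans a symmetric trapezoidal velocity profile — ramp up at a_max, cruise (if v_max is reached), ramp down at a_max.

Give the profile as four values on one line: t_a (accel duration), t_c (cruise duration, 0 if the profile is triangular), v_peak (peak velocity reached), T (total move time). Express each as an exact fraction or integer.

(v_max)²/a_max = 7²/4 = 49/4
217/4 ≥ 49/4 → trapezoidal
t_a = 7/4; v_peak = 7
d_cruise = 217/4 − 49/4 = 42; t_c = 42/7 = 6
T = 2·7/4 + 6 = 19/2

t_a=7/4 t_c=6 v_peak=7 T=19/2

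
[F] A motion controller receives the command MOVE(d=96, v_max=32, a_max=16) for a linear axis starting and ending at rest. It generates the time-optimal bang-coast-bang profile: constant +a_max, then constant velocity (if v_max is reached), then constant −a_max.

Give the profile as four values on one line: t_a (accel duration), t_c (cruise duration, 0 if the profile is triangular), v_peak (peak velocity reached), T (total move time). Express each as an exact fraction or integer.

t_a=2 t_c=1 v_peak=32 T=5

v_max²/a_max = 32²/16 = 64
96 ≥ 64 so v_max reached
t_a = 32/16 = 2; v_peak = 32
d_cruise = 96 − 64 = 32; t_c = 32/32 = 1
T = 2·2 + 1 = 5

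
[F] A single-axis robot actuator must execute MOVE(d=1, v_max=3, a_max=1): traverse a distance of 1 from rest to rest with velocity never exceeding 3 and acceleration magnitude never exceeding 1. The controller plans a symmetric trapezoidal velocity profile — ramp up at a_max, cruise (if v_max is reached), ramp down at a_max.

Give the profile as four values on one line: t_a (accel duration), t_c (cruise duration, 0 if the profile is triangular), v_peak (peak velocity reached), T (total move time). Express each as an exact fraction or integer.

t_a=1 t_c=0 v_peak=1 T=2

v_max²/a_max = 3²/1 = 9
1 < 9 → triangular
v_peak = √(1·1) = √1 = 1
t_a = 1/1 = 1; t_c = 0
T = 2·1 = 2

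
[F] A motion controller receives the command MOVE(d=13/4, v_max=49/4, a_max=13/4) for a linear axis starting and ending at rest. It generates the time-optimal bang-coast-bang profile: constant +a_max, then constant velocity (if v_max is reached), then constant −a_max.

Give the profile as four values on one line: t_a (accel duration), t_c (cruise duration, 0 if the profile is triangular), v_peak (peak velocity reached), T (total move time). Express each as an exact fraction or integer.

(v_max)²/a_max = (49/4)²/(13/4) = 2401/52
13/4 < 2401/52 so t_c = 0
v_peak = √(13/4·13/4) = √(169/16) = 13/4
t_a = (13/4)/(13/4) = 1; t_c = 0
T = 2·1 = 2

t_a=1 t_c=0 v_peak=13/4 T=2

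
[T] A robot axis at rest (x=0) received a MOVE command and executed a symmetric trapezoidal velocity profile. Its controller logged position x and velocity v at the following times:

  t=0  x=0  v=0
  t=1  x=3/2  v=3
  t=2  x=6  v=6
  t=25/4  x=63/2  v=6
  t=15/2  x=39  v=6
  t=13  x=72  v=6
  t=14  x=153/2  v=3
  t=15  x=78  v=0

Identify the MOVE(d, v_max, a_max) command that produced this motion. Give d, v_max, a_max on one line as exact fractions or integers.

d=78 v_max=6 a_max=3

final state: t=15, x=78, v=0 → d = 78
a_max = (3−0)/(1−0) = 3
max v = 6 over t∈[2,13] → v_max = 6
check: 6·(2+11) = 78 ✓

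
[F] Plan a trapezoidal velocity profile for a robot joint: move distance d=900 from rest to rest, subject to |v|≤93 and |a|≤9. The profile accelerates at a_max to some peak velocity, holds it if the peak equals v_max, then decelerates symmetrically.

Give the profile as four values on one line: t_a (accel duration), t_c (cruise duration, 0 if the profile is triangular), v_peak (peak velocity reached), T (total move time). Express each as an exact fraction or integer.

t_a=10 t_c=0 v_peak=90 T=20

v_max²/a_max = 93²/9 = 961
900 < 961 ⇒ no cruise
v_peak = √(900·9) = √8100 = 90
t_a = 90/9 = 10; t_c = 0
T = 2·10 = 20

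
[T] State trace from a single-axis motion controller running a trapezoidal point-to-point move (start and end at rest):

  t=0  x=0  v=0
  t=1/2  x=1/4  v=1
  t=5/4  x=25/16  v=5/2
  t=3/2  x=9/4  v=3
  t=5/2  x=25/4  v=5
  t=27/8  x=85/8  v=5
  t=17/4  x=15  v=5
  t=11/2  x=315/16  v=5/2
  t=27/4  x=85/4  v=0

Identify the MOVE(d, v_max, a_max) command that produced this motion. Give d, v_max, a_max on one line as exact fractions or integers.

d=85/4 v_max=5 a_max=2

final state: t=27/4, x=85/4, v=0 → d = 85/4
a_max = (1−0)/(1/2−0) = 2
max v = 5 over t∈[5/2,17/4] → v_max = 5
check: 5·(5/2+7/4) = 85/4 ✓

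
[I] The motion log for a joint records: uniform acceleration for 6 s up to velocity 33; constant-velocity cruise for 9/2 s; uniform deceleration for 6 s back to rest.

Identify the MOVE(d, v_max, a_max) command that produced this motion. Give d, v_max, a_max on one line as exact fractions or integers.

d=693/2 v_max=33 a_max=11/2

a_max = 33/6 = 11/2
d_a = ½·33·6 = 99; d_c = 33·9/2 = 297/2
d = 2·99 + 297/2 = 693/2
t_c = 9/2 > 0 → v_max = v_peak = 33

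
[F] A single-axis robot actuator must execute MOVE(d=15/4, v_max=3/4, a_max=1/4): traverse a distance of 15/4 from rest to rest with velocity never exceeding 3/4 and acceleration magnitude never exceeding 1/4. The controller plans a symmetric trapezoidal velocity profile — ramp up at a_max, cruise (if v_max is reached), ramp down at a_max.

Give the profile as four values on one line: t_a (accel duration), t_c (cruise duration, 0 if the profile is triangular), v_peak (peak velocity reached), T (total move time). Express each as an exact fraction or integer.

vₘ²/aₘ = (3/4)²/(1/4) = 9/4
15/4 ≥ 9/4 so v_max reached
t_a = (3/4)/(1/4) = 3; v_peak = 3/4
d_cruise = 15/4 − 9/4 = 3/2; t_c = (3/2)/(3/4) = 2
T = 2·3 + 2 = 8

t_a=3 t_c=2 v_peak=3/4 T=8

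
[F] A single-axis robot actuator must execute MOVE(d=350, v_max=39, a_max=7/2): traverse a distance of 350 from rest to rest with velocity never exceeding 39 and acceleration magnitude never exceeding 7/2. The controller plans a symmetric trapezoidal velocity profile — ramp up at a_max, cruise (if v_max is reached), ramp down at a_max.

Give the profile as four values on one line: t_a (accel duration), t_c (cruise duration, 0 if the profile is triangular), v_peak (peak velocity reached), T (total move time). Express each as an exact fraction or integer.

t_a=10 t_c=0 v_peak=35 T=20

v_max²/a_max = 39²/(7/2) = 3042/7
350 < 3042/7 ⇒ no cruise
v_peak = √(350·7/2) = √1225 = 35
t_a = 35/(7/2) = 10; t_c = 0
T = 2·10 = 20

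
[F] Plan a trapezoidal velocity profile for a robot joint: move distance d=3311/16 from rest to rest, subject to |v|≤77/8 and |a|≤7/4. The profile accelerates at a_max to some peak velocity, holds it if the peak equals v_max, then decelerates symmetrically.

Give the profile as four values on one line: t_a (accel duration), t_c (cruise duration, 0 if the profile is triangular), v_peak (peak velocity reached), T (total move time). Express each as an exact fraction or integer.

(v_max)²/a_max = (77/8)²/(7/4) = 847/16
3311/16 ≥ 847/16 ⇒ cruise phase
t_a = (77/8)/(7/4) = 11/2; v_peak = 77/8
d_cruise = 3311/16 − 847/16 = 154; t_c = 154/(77/8) = 16
T = 2·11/2 + 16 = 27

t_a=11/2 t_c=16 v_peak=77/8 T=27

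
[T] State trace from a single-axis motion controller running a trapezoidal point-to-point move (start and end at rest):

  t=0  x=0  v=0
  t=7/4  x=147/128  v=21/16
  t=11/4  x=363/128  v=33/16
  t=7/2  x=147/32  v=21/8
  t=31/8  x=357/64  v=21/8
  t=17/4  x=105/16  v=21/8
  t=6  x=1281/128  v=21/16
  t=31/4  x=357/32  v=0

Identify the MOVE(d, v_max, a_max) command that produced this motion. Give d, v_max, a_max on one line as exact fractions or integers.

final state: t=31/4, x=357/32, v=0 → d = 357/32
a_max = (21/16−0)/(7/4−0) = 3/4
max v = 21/8 over t∈[7/2,17/4] → v_max = 21/8
check: 21/8·(7/2+3/4) = 357/32 ✓

d=357/32 v_max=21/8 a_max=3/4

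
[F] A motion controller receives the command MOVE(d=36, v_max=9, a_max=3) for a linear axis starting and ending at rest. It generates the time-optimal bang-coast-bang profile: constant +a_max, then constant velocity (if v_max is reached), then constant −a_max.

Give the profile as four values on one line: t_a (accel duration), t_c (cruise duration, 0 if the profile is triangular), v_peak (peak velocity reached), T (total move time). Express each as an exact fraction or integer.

t_a=3 t_c=1 v_peak=9 T=7

(v_max)²/a_max = 9²/3 = 27
36 ≥ 27 ⇒ cruise phase
t_a = 9/3 = 3; v_peak = 9
d_cruise = 36 − 27 = 9; t_c = 9/9 = 1
T = 2·3 + 1 = 7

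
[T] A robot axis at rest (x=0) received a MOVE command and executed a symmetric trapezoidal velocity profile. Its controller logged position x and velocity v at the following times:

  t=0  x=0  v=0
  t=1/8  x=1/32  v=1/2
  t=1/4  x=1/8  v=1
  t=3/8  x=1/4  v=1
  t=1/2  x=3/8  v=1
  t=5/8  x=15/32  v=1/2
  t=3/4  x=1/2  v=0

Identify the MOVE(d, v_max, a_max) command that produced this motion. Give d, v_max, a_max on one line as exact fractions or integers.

final state: t=3/4, x=1/2, v=0 → d = 1/2
a_max = (1/2−0)/(1/8−0) = 4
max v = 1 over t∈[1/4,1/2] → v_max = 1
check: 1·(1/4+1/4) = 1/2 ✓

d=1/2 v_max=1 a_max=4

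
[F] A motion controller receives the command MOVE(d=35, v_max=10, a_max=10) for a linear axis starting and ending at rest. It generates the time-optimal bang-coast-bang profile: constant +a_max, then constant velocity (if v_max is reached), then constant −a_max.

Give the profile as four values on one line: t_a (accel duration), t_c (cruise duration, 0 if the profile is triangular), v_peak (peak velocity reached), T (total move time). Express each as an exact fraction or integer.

v_max²/a_max = 10²/10 = 10
35 ≥ 10 ⇒ cruise phase
t_a = 10/10 = 1; v_peak = 10
d_cruise = 35 − 10 = 25; t_c = 25/10 = 5/2
T = 2·1 + 5/2 = 9/2

t_a=1 t_c=5/2 v_peak=10 T=9/2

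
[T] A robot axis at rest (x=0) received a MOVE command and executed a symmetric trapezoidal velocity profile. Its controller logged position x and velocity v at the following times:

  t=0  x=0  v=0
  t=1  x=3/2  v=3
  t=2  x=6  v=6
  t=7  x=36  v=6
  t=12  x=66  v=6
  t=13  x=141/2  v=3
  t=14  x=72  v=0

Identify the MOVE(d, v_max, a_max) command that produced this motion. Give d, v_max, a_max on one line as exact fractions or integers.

d=72 v_max=6 a_max=3

final state: t=14, x=72, v=0 → d = 72
a_max = (3−0)/(1−0) = 3
max v = 6 over t∈[2,12] → v_max = 6
check: 6·(2+10) = 72 ✓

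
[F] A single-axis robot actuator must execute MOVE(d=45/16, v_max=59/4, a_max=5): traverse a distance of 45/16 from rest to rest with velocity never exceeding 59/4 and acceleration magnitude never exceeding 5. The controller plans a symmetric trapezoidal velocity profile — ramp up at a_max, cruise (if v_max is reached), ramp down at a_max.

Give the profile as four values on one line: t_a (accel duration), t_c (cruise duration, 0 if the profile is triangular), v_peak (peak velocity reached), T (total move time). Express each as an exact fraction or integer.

t_a=3/4 t_c=0 v_peak=15/4 T=3/2

v_max²/a_max = (59/4)²/5 = 3481/80
45/16 < 3481/80 so t_c = 0
v_peak = √(45/16·5) = √(225/16) = 15/4
t_a = (15/4)/5 = 3/4; t_c = 0
T = 2·3/4 = 3/2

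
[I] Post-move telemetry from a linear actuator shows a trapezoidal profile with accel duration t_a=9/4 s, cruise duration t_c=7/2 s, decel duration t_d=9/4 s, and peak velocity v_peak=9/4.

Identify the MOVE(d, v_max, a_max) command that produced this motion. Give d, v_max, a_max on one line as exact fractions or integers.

d=207/16 v_max=9/4 a_max=1

a_max = (9/4)/(9/4) = 1
d_a = ½·9/4·9/4 = 81/32; d_c = 9/4·7/2 = 63/8
d = 2·81/32 + 63/8 = 207/16
t_c = 7/2 > 0 ⇒ limit active, v_max = 9/4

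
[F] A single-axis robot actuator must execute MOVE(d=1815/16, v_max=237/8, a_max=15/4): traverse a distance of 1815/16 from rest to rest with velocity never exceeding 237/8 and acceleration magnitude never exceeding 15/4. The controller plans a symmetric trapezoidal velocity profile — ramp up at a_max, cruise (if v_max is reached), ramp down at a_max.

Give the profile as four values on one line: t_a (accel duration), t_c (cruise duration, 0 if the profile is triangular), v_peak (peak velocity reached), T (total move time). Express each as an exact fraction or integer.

vₘ²/aₘ = (237/8)²/(15/4) = 18723/80
1815/16 < 18723/80 → triangular
v_peak = √(1815/16·15/4) = √(27225/64) = 165/8
t_a = (165/8)/(15/4) = 11/2; t_c = 0
T = 2·11/2 = 11

t_a=11/2 t_c=0 v_peak=165/8 T=11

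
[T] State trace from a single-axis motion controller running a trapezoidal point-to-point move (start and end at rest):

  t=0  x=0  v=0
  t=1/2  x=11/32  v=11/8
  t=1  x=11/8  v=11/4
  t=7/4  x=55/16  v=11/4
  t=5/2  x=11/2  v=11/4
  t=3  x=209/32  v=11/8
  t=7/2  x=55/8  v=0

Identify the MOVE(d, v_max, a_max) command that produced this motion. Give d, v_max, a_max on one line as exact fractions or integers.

final state: t=7/2, x=55/8, v=0 → d = 55/8
a_max = (11/8−0)/(1/2−0) = 11/4
max v = 11/4 over t∈[1,5/2] → v_max = 11/4
check: 11/4·(1+3/2) = 55/8 ✓

d=55/8 v_max=11/4 a_max=11/4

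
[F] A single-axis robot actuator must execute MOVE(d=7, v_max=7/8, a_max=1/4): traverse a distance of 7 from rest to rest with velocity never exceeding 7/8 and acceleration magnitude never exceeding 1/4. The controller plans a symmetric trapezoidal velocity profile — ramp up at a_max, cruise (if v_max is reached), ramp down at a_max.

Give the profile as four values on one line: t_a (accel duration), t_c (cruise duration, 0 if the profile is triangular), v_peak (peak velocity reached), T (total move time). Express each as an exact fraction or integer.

vₘ²/aₘ = (7/8)²/(1/4) = 49/16
7 ≥ 49/16 so v_max reached
t_a = (7/8)/(1/4) = 7/2; v_peak = 7/8
d_cruise = 7 − 49/16 = 63/16; t_c = (63/16)/(7/8) = 9/2
T = 2·7/2 + 9/2 = 23/2

t_a=7/2 t_c=9/2 v_peak=7/8 T=23/2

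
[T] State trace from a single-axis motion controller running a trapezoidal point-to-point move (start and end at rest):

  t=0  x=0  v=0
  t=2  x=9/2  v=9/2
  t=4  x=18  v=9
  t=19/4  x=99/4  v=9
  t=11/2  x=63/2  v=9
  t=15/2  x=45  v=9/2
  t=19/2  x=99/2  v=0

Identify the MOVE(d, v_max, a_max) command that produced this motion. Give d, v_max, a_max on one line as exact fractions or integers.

d=99/2 v_max=9 a_max=9/4

final state: t=19/2, x=99/2, v=0 → d = 99/2
a_max = (9/2−0)/(2−0) = 9/4
max v = 9 over t∈[4,11/2] → v_max = 9
check: 9·(4+3/2) = 99/2 ✓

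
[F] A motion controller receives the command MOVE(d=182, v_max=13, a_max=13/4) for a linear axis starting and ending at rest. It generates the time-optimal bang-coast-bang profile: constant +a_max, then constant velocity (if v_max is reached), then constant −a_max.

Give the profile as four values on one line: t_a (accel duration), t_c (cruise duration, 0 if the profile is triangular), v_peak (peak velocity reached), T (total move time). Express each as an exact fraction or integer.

(v_max)²/a_max = 13²/(13/4) = 52
182 ≥ 52 → trapezoidal
t_a = 13/(13/4) = 4; v_peak = 13
d_cruise = 182 − 52 = 130; t_c = 130/13 = 10
T = 2·4 + 10 = 18

t_a=4 t_c=10 v_peak=13 T=18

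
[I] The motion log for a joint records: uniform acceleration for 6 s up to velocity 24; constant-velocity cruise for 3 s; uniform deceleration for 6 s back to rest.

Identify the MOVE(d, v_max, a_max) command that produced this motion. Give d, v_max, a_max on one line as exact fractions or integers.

d=216 v_max=24 a_max=4

a_max = 24/6 = 4
d_a = ½·24·6 = 72; d_c = 24·3 = 72
d = 2·72 + 72 = 216
t_c = 3 > 0 ⇒ limit active, v_max = 24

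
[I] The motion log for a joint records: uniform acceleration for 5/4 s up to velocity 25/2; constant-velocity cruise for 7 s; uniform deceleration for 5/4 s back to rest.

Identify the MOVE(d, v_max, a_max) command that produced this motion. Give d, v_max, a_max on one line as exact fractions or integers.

a_max = (25/2)/(5/4) = 10
d_a = ½·25/2·5/4 = 125/16; d_c = 25/2·7 = 175/2
d = 2·125/16 + 175/2 = 825/8
t_c = 7 > 0 → v_max = v_peak = 25/2

d=825/8 v_max=25/2 a_max=10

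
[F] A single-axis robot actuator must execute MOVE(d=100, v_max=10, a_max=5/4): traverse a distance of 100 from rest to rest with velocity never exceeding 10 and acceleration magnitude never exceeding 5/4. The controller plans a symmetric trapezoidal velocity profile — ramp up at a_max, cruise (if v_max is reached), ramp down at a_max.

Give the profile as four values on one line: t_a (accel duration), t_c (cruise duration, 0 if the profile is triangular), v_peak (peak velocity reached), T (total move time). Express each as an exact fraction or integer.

t_a=8 t_c=2 v_peak=10 T=18

vₘ²/aₘ = 10²/(5/4) = 80
100 ≥ 80 → trapezoidal
t_a = 10/(5/4) = 8; v_peak = 10
d_cruise = 100 − 80 = 20; t_c = 20/10 = 2
T = 2·8 + 2 = 18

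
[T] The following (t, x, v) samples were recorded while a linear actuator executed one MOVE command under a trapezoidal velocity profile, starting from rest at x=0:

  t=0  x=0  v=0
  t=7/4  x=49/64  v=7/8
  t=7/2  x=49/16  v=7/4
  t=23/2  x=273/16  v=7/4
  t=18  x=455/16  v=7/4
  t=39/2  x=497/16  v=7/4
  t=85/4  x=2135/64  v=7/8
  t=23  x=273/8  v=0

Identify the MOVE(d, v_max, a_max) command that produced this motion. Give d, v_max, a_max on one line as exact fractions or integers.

d=273/8 v_max=7/4 a_max=1/2

final state: t=23, x=273/8, v=0 → d = 273/8
a_max = (7/8−0)/(7/4−0) = 1/2
max v = 7/4 over t∈[7/2,39/2] → v_max = 7/4
check: 7/4·(7/2+16) = 273/8 ✓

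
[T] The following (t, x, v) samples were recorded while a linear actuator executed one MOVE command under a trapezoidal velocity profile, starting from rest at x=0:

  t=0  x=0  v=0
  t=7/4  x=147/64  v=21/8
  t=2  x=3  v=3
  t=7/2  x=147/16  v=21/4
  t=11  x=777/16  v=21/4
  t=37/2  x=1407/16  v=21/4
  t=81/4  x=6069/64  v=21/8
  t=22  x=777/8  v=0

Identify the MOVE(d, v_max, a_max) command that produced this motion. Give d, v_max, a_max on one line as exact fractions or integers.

d=777/8 v_max=21/4 a_max=3/2

final state: t=22, x=777/8, v=0 → d = 777/8
a_max = (21/8−0)/(7/4−0) = 3/2
max v = 21/4 over t∈[7/2,37/2] → v_max = 21/4
check: 21/4·(7/2+15) = 777/8 ✓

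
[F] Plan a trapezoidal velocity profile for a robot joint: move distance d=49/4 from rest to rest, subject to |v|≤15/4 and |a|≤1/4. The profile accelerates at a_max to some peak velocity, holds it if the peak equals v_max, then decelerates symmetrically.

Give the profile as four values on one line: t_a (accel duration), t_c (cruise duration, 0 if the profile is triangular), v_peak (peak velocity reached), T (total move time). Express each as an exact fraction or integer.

t_a=7 t_c=0 v_peak=7/4 T=14

vₘ²/aₘ = (15/4)²/(1/4) = 225/4
49/4 < 225/4 so t_c = 0
v_peak = √(49/4·1/4) = √(49/16) = 7/4
t_a = (7/4)/(1/4) = 7; t_c = 0
T = 2·7 = 14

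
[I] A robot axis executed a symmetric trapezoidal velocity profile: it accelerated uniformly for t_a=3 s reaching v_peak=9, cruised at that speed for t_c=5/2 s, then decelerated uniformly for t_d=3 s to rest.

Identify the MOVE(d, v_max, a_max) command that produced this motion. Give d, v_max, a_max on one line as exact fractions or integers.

d=99/2 v_max=9 a_max=3

a_max = 9/3 = 3
d_a = ½·9·3 = 27/2; d_c = 9·5/2 = 45/2
d = 2·27/2 + 45/2 = 99/2
t_c = 5/2 > 0 so v_max = 9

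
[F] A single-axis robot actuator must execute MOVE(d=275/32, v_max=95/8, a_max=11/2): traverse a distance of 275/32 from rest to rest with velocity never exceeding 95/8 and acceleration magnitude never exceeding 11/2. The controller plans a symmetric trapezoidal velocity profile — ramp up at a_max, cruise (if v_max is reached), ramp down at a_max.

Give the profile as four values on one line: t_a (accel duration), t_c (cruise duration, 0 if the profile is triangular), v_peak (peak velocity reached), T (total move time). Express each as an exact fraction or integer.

vₘ²/aₘ = (95/8)²/(11/2) = 9025/352
275/32 < 9025/352 → triangular
v_peak = √(275/32·11/2) = √(3025/64) = 55/8
t_a = (55/8)/(11/2) = 5/4; t_c = 0
T = 2·5/4 = 5/2

t_a=5/4 t_c=0 v_peak=55/8 T=5/2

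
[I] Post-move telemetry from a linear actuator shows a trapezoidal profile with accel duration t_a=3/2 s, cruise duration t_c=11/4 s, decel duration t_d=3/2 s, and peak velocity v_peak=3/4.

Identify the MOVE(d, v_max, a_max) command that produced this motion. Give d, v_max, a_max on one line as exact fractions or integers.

a_max = (3/4)/(3/2) = 1/2
d_a = ½·3/4·3/2 = 9/16; d_c = 3/4·11/4 = 33/16
d = 2·9/16 + 33/16 = 51/16
t_c = 11/4 > 0 ⇒ limit active, v_max = 3/4

d=51/16 v_max=3/4 a_max=1/2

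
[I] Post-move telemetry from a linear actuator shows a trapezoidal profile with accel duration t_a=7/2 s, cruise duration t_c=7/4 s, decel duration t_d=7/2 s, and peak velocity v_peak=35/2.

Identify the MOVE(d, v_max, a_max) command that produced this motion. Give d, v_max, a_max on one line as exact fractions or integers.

d=735/8 v_max=35/2 a_max=5

a_max = (35/2)/(7/2) = 5
d_a = ½·35/2·7/2 = 245/8; d_c = 35/2·7/4 = 245/8
d = 2·245/8 + 245/8 = 735/8
t_c = 7/4 > 0 → v_max = v_peak = 35/2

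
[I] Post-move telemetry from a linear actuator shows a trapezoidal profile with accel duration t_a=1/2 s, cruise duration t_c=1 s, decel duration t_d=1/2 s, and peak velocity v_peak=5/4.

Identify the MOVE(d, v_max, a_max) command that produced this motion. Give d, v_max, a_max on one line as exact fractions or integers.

a_max = (5/4)/(1/2) = 5/2
d_a = ½·5/4·1/2 = 5/16; d_c = 5/4·1 = 5/4
d = 2·5/16 + 5/4 = 15/8
t_c = 1 > 0 so v_max = 5/4

d=15/8 v_max=5/4 a_max=5/2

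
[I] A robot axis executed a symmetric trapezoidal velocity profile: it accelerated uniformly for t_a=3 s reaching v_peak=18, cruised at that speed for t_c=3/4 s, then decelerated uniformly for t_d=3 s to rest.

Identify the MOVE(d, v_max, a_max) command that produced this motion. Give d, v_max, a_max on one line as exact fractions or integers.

a_max = 18/3 = 6
d_a = ½·18·3 = 27; d_c = 18·3/4 = 27/2
d = 2·27 + 27/2 = 135/2
t_c = 3/4 > 0 so v_max = 18

d=135/2 v_max=18 a_max=6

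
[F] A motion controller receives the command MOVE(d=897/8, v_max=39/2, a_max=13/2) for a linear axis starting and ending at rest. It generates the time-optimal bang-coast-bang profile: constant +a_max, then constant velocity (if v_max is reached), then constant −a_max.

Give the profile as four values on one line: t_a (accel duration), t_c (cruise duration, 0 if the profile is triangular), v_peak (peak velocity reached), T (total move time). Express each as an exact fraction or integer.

(v_max)²/a_max = (39/2)²/(13/2) = 117/2
897/8 ≥ 117/2 ⇒ cruise phase
t_a = (39/2)/(13/2) = 3; v_peak = 39/2
d_cruise = 897/8 − 117/2 = 429/8; t_c = (429/8)/(39/2) = 11/4
T = 2·3 + 11/4 = 35/4

t_a=3 t_c=11/4 v_peak=39/2 T=35/4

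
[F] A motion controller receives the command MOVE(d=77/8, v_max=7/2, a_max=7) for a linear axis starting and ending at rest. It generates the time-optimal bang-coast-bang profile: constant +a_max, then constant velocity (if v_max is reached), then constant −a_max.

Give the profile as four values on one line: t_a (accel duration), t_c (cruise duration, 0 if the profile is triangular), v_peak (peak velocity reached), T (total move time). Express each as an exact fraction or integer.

(v_max)²/a_max = (7/2)²/7 = 7/4
77/8 ≥ 7/4 so v_max reached
t_a = (7/2)/7 = 1/2; v_peak = 7/2
d_cruise = 77/8 − 7/4 = 63/8; t_c = (63/8)/(7/2) = 9/4
T = 2·1/2 + 9/4 = 13/4

t_a=1/2 t_c=9/4 v_peak=7/2 T=13/4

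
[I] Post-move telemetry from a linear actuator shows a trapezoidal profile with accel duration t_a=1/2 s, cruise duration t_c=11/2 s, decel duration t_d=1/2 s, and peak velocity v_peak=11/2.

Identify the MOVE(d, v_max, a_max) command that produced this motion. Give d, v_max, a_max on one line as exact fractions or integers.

d=33 v_max=11/2 a_max=11

a_max = (11/2)/(1/2) = 11
d_a = ½·11/2·1/2 = 11/8; d_c = 11/2·11/2 = 121/4
d = 2·11/8 + 121/4 = 33
t_c = 11/2 > 0 so v_max = 11/2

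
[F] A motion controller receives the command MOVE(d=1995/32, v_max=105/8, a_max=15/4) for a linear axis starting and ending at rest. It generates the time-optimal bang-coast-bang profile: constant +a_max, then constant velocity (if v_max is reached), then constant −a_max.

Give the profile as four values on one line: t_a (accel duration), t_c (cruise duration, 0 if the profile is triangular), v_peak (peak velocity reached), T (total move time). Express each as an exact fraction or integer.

vₘ²/aₘ = (105/8)²/(15/4) = 735/16
1995/32 ≥ 735/16 → trapezoidal
t_a = (105/8)/(15/4) = 7/2; v_peak = 105/8
d_cruise = 1995/32 − 735/16 = 525/32; t_c = (525/32)/(105/8) = 5/4
T = 2·7/2 + 5/4 = 33/4

t_a=7/2 t_c=5/4 v_peak=105/8 T=33/4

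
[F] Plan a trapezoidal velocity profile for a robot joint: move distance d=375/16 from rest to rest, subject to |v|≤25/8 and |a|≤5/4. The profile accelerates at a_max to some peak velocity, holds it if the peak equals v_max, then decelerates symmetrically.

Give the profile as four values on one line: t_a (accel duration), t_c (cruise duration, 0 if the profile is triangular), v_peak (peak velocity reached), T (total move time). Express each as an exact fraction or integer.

v_max²/a_max = (25/8)²/(5/4) = 125/16
375/16 ≥ 125/16 so v_max reached
t_a = (25/8)/(5/4) = 5/2; v_peak = 25/8
d_cruise = 375/16 − 125/16 = 125/8; t_c = (125/8)/(25/8) = 5
T = 2·5/2 + 5 = 10

t_a=5/2 t_c=5 v_peak=25/8 T=10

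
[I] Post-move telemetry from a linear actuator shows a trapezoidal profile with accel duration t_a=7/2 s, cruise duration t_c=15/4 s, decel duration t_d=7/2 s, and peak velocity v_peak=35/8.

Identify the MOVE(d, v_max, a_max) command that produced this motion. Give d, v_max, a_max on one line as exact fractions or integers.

d=1015/32 v_max=35/8 a_max=5/4

a_max = (35/8)/(7/2) = 5/4
d_a = ½·35/8·7/2 = 245/32; d_c = 35/8·15/4 = 525/32
d = 2·245/32 + 525/32 = 1015/32
t_c = 15/4 > 0 ⇒ limit active, v_max = 35/8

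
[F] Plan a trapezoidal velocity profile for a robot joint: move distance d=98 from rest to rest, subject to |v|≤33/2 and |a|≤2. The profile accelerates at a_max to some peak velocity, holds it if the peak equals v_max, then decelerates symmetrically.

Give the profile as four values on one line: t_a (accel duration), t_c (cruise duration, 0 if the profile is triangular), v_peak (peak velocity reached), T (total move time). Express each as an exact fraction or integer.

vₘ²/aₘ = (33/2)²/2 = 1089/8
98 < 1089/8 → triangular
v_peak = √(98·2) = √196 = 14
t_a = 14/2 = 7; t_c = 0
T = 2·7 = 14

t_a=7 t_c=0 v_peak=14 T=14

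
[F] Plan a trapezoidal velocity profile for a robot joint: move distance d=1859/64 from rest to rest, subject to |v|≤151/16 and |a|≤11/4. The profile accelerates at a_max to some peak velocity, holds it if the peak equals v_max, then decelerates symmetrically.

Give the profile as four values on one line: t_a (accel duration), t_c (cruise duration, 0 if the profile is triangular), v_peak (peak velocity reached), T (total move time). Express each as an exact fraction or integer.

(v_max)²/a_max = (151/16)²/(11/4) = 22801/704
1859/64 < 22801/704 so t_c = 0
v_peak = √(1859/64·11/4) = √(20449/256) = 143/16
t_a = (143/16)/(11/4) = 13/4; t_c = 0
T = 2·13/4 = 13/2

t_a=13/4 t_c=0 v_peak=143/16 T=13/2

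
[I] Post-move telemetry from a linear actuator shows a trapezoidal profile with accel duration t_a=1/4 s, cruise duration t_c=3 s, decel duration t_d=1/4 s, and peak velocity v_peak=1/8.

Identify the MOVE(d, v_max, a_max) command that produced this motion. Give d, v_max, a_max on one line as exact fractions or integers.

a_max = (1/8)/(1/4) = 1/2
d_a = ½·1/8·1/4 = 1/64; d_c = 1/8·3 = 3/8
d = 2·1/64 + 3/8 = 13/32
t_c = 3 > 0 ⇒ limit active, v_max = 1/8

d=13/32 v_max=1/8 a_max=1/2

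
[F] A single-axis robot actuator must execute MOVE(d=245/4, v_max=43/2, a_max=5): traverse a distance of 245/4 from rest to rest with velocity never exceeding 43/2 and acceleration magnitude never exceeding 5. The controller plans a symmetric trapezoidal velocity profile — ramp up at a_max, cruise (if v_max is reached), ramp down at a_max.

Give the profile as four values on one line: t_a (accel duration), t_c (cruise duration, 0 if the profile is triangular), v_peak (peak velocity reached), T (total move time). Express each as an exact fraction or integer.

(v_max)²/a_max = (43/2)²/5 = 1849/20
245/4 < 1849/20 so t_c = 0
v_peak = √(245/4·5) = √(1225/4) = 35/2
t_a = (35/2)/5 = 7/2; t_c = 0
T = 2·7/2 = 7

t_a=7/2 t_c=0 v_peak=35/2 T=7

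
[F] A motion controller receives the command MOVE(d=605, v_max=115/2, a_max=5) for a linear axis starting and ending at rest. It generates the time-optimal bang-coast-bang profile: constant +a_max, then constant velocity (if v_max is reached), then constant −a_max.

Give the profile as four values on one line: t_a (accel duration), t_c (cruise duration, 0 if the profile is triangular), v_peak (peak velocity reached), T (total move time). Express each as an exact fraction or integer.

t_a=11 t_c=0 v_peak=55 T=22

vₘ²/aₘ = (115/2)²/5 = 2645/4
605 < 2645/4 so t_c = 0
v_peak = √(605·5) = √3025 = 55
t_a = 55/5 = 11; t_c = 0
T = 2·11 = 22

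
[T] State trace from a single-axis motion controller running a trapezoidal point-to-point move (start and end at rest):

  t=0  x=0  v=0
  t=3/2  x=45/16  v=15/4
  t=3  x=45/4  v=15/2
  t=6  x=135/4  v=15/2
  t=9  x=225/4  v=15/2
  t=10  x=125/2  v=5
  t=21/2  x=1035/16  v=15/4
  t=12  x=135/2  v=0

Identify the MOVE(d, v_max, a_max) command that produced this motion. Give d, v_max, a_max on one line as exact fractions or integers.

final state: t=12, x=135/2, v=0 → d = 135/2
a_max = (15/4−0)/(3/2−0) = 5/2
max v = 15/2 over t∈[3,9] → v_max = 15/2
check: 15/2·(3+6) = 135/2 ✓

d=135/2 v_max=15/2 a_max=5/2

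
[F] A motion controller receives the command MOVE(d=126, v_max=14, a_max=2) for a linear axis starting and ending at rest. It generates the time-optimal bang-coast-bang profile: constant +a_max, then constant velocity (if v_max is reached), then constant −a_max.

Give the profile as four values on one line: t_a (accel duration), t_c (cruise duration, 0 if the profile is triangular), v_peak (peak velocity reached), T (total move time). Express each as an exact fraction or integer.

t_a=7 t_c=2 v_peak=14 T=16

(v_max)²/a_max = 14²/2 = 98
126 ≥ 98 so v_max reached
t_a = 14/2 = 7; v_peak = 14
d_cruise = 126 − 98 = 28; t_c = 28/14 = 2
T = 2·7 + 2 = 16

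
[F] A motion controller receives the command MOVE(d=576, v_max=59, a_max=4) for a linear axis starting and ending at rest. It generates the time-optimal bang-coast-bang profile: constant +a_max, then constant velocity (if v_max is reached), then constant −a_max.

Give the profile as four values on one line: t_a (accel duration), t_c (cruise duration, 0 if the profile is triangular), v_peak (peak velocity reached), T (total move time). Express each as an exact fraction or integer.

vₘ²/aₘ = 59²/4 = 3481/4
576 < 3481/4 → triangular
v_peak = √(576·4) = √2304 = 48
t_a = 48/4 = 12; t_c = 0
T = 2·12 = 24

t_a=12 t_c=0 v_peak=48 T=24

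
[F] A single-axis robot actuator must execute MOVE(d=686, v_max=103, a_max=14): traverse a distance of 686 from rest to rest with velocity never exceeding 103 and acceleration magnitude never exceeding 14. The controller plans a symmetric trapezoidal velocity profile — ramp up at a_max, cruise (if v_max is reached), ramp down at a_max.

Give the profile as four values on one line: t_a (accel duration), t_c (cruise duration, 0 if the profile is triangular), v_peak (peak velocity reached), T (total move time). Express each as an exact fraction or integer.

v_max²/a_max = 103²/14 = 10609/14
686 < 10609/14 → triangular
v_peak = √(686·14) = √9604 = 98
t_a = 98/14 = 7; t_c = 0
T = 2·7 = 14

t_a=7 t_c=0 v_peak=98 T=14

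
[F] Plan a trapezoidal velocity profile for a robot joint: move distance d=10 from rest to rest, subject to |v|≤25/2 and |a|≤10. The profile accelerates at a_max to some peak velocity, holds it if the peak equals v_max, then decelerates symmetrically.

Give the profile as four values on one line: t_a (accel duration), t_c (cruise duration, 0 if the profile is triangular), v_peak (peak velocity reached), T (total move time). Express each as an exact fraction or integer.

t_a=1 t_c=0 v_peak=10 T=2

(v_max)²/a_max = (25/2)²/10 = 125/8
10 < 125/8 ⇒ no cruise
v_peak = √(10·10) = √100 = 10
t_a = 10/10 = 1; t_c = 0
T = 2·1 = 2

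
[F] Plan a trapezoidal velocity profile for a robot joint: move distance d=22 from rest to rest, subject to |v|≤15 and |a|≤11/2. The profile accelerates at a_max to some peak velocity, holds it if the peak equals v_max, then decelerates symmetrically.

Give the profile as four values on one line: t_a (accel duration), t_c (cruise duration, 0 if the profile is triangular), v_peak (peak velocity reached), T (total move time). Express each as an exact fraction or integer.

t_a=2 t_c=0 v_peak=11 T=4

vₘ²/aₘ = 15²/(11/2) = 450/11
22 < 450/11 ⇒ no cruise
v_peak = √(22·11/2) = √121 = 11
t_a = 11/(11/2) = 2; t_c = 0
T = 2·2 = 4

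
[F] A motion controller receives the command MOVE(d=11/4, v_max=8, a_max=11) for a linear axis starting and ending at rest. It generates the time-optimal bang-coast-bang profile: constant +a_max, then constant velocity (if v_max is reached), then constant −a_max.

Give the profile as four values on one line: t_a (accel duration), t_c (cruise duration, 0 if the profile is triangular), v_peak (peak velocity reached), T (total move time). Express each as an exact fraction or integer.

vₘ²/aₘ = 8²/11 = 64/11
11/4 < 64/11 → triangular
v_peak = √(11/4·11) = √(121/4) = 11/2
t_a = (11/2)/11 = 1/2; t_c = 0
T = 2·1/2 = 1

t_a=1/2 t_c=0 v_peak=11/2 T=1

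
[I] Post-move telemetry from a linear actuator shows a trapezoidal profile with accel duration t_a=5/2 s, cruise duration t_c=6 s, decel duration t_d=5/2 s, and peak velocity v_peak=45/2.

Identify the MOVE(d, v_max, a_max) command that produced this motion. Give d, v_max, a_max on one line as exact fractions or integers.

a_max = (45/2)/(5/2) = 9
d_a = ½·45/2·5/2 = 225/8; d_c = 45/2·6 = 135
d = 2·225/8 + 135 = 765/4
t_c = 6 > 0 so v_max = 45/2

d=765/4 v_max=45/2 a_max=9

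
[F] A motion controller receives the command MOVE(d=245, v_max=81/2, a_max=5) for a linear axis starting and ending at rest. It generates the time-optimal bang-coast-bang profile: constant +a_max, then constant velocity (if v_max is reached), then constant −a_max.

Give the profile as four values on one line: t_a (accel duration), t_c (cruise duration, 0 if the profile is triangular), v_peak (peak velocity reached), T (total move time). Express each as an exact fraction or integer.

t_a=7 t_c=0 v_peak=35 T=14

(v_max)²/a_max = (81/2)²/5 = 6561/20
245 < 6561/20 ⇒ no cruise
v_peak = √(245·5) = √1225 = 35
t_a = 35/5 = 7; t_c = 0
T = 2·7 = 14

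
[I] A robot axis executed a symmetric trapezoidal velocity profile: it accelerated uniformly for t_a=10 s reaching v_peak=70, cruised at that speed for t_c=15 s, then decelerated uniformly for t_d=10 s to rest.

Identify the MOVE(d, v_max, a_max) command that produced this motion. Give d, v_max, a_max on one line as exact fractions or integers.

a_max = 70/10 = 7
d_a = ½·70·10 = 350; d_c = 70·15 = 1050
d = 2·350 + 1050 = 1750
t_c = 15 > 0 so v_max = 70

d=1750 v_max=70 a_max=7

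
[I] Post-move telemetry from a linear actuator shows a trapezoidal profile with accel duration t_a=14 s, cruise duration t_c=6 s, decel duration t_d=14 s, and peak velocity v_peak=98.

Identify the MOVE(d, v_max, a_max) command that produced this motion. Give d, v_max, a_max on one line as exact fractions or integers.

a_max = 98/14 = 7
d_a = ½·98·14 = 686; d_c = 98·6 = 588
d = 2·686 + 588 = 1960
t_c = 6 > 0 ⇒ limit active, v_max = 98

d=1960 v_max=98 a_max=7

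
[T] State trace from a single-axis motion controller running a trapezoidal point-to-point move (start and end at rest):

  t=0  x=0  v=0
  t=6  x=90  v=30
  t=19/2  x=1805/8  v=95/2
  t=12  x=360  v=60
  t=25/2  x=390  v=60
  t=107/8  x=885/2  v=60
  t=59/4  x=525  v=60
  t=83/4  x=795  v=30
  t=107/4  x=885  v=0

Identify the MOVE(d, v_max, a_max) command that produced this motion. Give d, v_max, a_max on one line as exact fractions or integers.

d=885 v_max=60 a_max=5

final state: t=107/4, x=885, v=0 → d = 885
a_max = (30−0)/(6−0) = 5
max v = 60 over t∈[12,59/4] → v_max = 60
check: 60·(12+11/4) = 885 ✓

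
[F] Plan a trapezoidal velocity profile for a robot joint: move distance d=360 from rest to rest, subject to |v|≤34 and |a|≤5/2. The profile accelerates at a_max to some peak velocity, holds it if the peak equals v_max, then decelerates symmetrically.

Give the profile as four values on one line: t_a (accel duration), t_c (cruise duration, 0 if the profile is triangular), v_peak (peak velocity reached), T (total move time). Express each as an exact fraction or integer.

v_max²/a_max = 34²/(5/2) = 2312/5
360 < 2312/5 ⇒ no cruise
v_peak = √(360·5/2) = √900 = 30
t_a = 30/(5/2) = 12; t_c = 0
T = 2·12 = 24

t_a=12 t_c=0 v_peak=30 T=24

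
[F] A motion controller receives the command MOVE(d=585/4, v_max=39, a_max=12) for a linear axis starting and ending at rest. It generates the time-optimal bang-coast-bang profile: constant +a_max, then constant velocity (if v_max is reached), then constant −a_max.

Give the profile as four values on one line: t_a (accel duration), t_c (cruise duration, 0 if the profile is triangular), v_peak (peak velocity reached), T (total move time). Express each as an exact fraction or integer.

t_a=13/4 t_c=1/2 v_peak=39 T=7

v_max²/a_max = 39²/12 = 507/4
585/4 ≥ 507/4 ⇒ cruise phase
t_a = 39/12 = 13/4; v_peak = 39
d_cruise = 585/4 − 507/4 = 39/2; t_c = (39/2)/39 = 1/2
T = 2·13/4 + 1/2 = 7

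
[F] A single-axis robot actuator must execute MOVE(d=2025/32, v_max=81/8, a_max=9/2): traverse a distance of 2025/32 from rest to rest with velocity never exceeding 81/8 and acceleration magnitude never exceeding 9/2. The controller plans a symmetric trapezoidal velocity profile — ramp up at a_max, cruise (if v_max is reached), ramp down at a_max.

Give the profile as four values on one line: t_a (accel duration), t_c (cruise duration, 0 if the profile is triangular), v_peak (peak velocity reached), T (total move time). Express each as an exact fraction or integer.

(v_max)²/a_max = (81/8)²/(9/2) = 729/32
2025/32 ≥ 729/32 → trapezoidal
t_a = (81/8)/(9/2) = 9/4; v_peak = 81/8
d_cruise = 2025/32 − 729/32 = 81/2; t_c = (81/2)/(81/8) = 4
T = 2·9/4 + 4 = 17/2

t_a=9/4 t_c=4 v_peak=81/8 T=17/2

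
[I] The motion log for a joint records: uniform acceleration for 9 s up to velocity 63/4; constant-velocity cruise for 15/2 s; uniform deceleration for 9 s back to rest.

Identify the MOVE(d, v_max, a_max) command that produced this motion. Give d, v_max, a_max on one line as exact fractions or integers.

d=2079/8 v_max=63/4 a_max=7/4

a_max = (63/4)/9 = 7/4
d_a = ½·63/4·9 = 567/8; d_c = 63/4·15/2 = 945/8
d = 2·567/8 + 945/8 = 2079/8
t_c = 15/2 > 0 → v_max = v_peak = 63/4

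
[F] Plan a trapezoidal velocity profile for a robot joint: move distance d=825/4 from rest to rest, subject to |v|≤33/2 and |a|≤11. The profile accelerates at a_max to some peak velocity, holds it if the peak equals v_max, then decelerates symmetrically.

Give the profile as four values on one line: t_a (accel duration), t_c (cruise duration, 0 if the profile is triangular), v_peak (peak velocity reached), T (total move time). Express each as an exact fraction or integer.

t_a=3/2 t_c=11 v_peak=33/2 T=14

v_max²/a_max = (33/2)²/11 = 99/4
825/4 ≥ 99/4 ⇒ cruise phase
t_a = (33/2)/11 = 3/2; v_peak = 33/2
d_cruise = 825/4 − 99/4 = 363/2; t_c = (363/2)/(33/2) = 11
T = 2·3/2 + 11 = 14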